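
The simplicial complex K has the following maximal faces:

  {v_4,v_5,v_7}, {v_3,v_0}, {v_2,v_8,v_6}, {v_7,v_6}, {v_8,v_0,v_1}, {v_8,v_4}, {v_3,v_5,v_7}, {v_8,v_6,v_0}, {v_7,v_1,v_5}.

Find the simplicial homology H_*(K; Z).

H_0 ≅ Z,  H_1 ≅ Z^3,  H_2 = 0.

Order the vertices as v_0 < v_1 < v_2 < v_3 < v_4 < v_5 < v_6 < v_7 < v_8. Listing each simplex with vertices in this order, K has dimension 2 with simplices:

  0-simplices (9): [v_0], [v_1], [v_2], [v_3], [v_4], [v_5], [v_6], [v_7], [v_8]
  1-simplices (17): (17 of them)
  2-simplices (6): [v_0,v_1,v_8], [v_0,v_6,v_8], [v_1,v_5,v_7], [v_2,v_6,v_8], [v_3,v_5,v_7], [v_4,v_5,v_7]

giving chain groups C_0 ≅ Z^9, C_1 ≅ Z^17, C_2 ≅ Z^6.

Boundary ∂_1: C_1 → C_0 maps an edge to its endpoints' difference, ∂[p,q] = q − p. For instance
  ∂[v_1,v_7] = [v_7] − [v_1].
This gives a 9×17 integer matrix of rank 8; reducing to Smith normal form yields diagonal entries (1,1,1,1,1,1,1,1).

Boundary ∂_2: C_2 → C_1 maps a triangle to the signed sum of its edges. For instance
  ∂[v_2,v_6,v_8] = [v_6,v_8] − [v_2,v_8] + [v_2,v_6],
  ∂[v_3,v_5,v_7] = [v_5,v_7] − [v_3,v_7] + [v_3,v_5].
This gives a 17×6 integer matrix of rank 6; reducing to Smith normal form yields diagonal entries (1,1,1,1,1,1).

Reading off H_k = ker ∂_k / im ∂_{k+1}:

  H_0: rank C_0 − rank ∂_1 = 9 − 8 = 1, and the invariant factors of ∂_1 are all 1, so H_0 = Z.
  H_1: rank ker ∂_1 − rank ∂_2 = (17 − 8) − 6 = 3, and the invariant factors of ∂_2 are all 1, so H_1 = Z^3.
  H_2: rank ker ∂_2 − rank ∂_3 = (6 − 6) − 0 = 0, and there is no ∂_3, so H_2 = 0.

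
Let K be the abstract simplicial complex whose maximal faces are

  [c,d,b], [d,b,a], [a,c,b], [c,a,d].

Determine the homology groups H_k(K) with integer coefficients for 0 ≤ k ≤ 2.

Order the vertices as a < b < c < d. Listing each simplex with vertices in this order, K has dimension 2 with simplices:

  0-simplices (4): a, b, c, d
  1-simplices (6): ab, ac, ad, bc, bd, cd
  2-simplices (4): abc, abd, acd, bcd

giving chain groups C_0 ≅ Z^4, C_1 ≅ Z^6, C_2 ≅ Z^4.

∂_1: C_1 → C_0 is given by ∂[p,q] = [q] − [p]. For instance
  ∂bc = c − b.
This gives a 4×6 integer matrix of rank 3; reducing to Smith normal form yields diagonal entries (1,1,1).

Boundary ∂_2: C_2 → C_1 acts by ∂[p,q,r] = [q,r] − [p,r] + [p,q]. For instance
  ∂bcd = cd − bd + bc,
  ∂abd = bd − ad + ab.
This gives a 6×4 integer matrix of rank 3; reducing to Smith normal form yields diagonal entries (1,1,1).

Computing H_k = (kernel of ∂_k) / (image of ∂_{k+1}):

  H_0: rank C_0 − rank ∂_1 = 4 − 3 = 1, and the invariant factors of ∂_1 are all 1, so H_0 ≅ Z.
  H_1: rank ker ∂_1 − rank ∂_2 = (6 − 3) − 3 = 0, and the invariant factors of ∂_2 are all 1, so H_1 ≅ 0.
  H_2: rank ker ∂_2 − rank ∂_3 = (4 − 3) − 0 = 1, and there is no ∂_3, so H_2 ≅ Z.

(K is a triangulation of the 2-sphere S^2.)

H_0 = Z,  H_1 = 0,  H_2 = Z.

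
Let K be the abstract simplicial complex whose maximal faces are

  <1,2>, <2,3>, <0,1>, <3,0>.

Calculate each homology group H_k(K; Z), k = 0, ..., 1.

Order the vertices as 0 < 1 < 2 < 3. Listing each simplex with vertices in this order, K has dimension 1 with simplices:

  0-simplices (4): [0], [1], [2], [3]
  1-simplices (4): [0,1], [0,3], [1,2], [2,3]

Hence C_0 ≅ Z^4, C_1 ≅ Z^4.

The boundary map ∂_1: C_1 → C_0 is given by ∂[p,q] = [q] − [p]. For instance
  ∂[1,2] = [2] − [1].
This gives a 4×4 integer matrix of rank 3; reducing to Smith normal form yields diagonal entries (1,1,1).

From H_k ≅ ker(∂_k) / im(∂_{k+1}) we obtain:

  H_0: rank C_0 − rank ∂_1 = 4 − 3 = 1, and the invariant factors of ∂_1 are all 1, so H_0 ≅ Z.
  H_1: rank ker ∂_1 − rank ∂_2 = (4 − 3) − 0 = 1, and there is no ∂_2, so H_1 ≅ Z.

As a check, the Euler characteristic is 4 − 4 = 0, which agrees with 1 − 1 = 0.

H_0 ≅ Z,  H_1 ≅ Z.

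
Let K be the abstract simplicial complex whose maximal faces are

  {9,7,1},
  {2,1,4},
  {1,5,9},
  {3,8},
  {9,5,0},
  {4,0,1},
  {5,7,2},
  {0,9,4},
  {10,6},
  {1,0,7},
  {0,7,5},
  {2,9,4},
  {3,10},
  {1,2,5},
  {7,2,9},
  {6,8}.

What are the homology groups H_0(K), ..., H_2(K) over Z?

H_0 ≅ Z^2,  H_1 ≅ Z × Z/2,  H_2 = 0.

Order the vertices as 0 < 1 < 2 < 3 < 4 < 5 < 6 < 7 < 8 < 9 < 10. Listing each simplex with vertices in this order, K has dimension 2 with simplices:

  0-simplices (11): [0], [1], [2], [3], [4], [5], [6], [7], [8], [9], [10]
  1-simplices (22): [0,1], [0,4], [0,5], [0,7], [0,9], [1,2], [1,4], [1,5], [1,7], [1,9], [2,4], [2,5], [2,7], [2,9], [3,8], [3,10], [4,9], [5,7], [5,9], [6,8], [6,10], [7,9]
  2-simplices (12): [0,1,4], [0,1,7], [0,4,9], [0,5,7], [0,5,9], [1,2,4], [1,2,5], [1,5,9], [1,7,9], [2,4,9], [2,5,7], [2,7,9]

Hence C_0 ≅ Z^11, C_1 ≅ Z^22, C_2 ≅ Z^12.

∂_1: C_1 → C_0 sends each edge [p,q] (with p < q) to q − p. For instance
  ∂[2,9] = [9] − [2].
This gives a 11×22 integer matrix of rank 9; reducing to Smith normal form yields diagonal entries (1,1,1,1,1,1,1,1,1).

∂_2: C_2 → C_1 sends each 2-simplex [p,q,r] to [q,r] − [p,r] + [p,q]. For instance
  ∂[1,2,4] = [2,4] − [1,4] + [1,2],
  ∂[0,4,9] = [4,9] − [0,9] + [0,4].
The 22×12 boundary matrix has rank 12 and Smith normal form diag(1,1,1,1,1,1,1,1,1,1,1,2).

Reading off H_k = ker ∂_k / im ∂_{k+1}:

  H_0: rank C_0 − rank ∂_1 = 11 − 9 = 2, and the invariant factors of ∂_1 are all 1, so H_0 = Z^2.
  H_1: rank ker ∂_1 − rank ∂_2 = (22 − 9) − 12 = 1, and ∂_2 has invariant factor 2 > 1, so H_1 = Z × Z/2.
  H_2: rank ker ∂_2 − rank ∂_3 = (12 − 12) − 0 = 0, and there is no ∂_3, so H_2 = 0.

(K is a triangulation of the disjoint union of the circle S^1 and the real projective plane RP^2.)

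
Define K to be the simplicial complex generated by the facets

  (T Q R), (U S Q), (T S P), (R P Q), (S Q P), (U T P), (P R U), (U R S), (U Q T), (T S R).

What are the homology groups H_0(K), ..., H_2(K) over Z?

H_0 = Z,  H_1 = Z/2Z,  H_2 = 0.

Fix the vertex order P < Q < R < S < T < U and write every simplex with vertices in increasing order. Then dim K = 2 and the simplices of K are:

  0-simplices (6): P, Q, R, S, T, U
  1-simplices (15): PQ, PR, PS, PT, PU, QR, QS, QT, QU, RS, RT, RU, ST, SU, TU
  2-simplices (10): PQR, PQS, PRU, PST, PTU, QRT, QSU, QTU, RST, RSU

giving chain groups C_0 ≅ Z^6, C_1 ≅ Z^15, C_2 ≅ Z^10.

The boundary map ∂_1: C_1 → C_0 sends each edge [p,q] (with p < q) to q − p.
The resulting 6×15 matrix has rank 5, and its Smith normal form has invariant factors (1,1,1,1,1).

The boundary map ∂_2: C_2 → C_1 acts by ∂[p,q,r] = [q,r] − [p,r] + [p,q]. For instance
  ∂QSU = SU − QU + QS,
  ∂RSU = SU − RU + RS.
The resulting 15×10 matrix has rank 10, and its Smith normal form has invariant factors (1,1,1,1,1,1,1,1,1,2).

Now H_k = ker ∂_k / im ∂_{k+1}, so:

  H_0: rank C_0 − rank ∂_1 = 6 − 5 = 1, and the invariant factors of ∂_1 are all 1, so H_0 ≅ Z.
  H_1: rank ker ∂_1 − rank ∂_2 = (15 − 5) − 10 = 0, and ∂_2 has invariant factor 2 > 1, so H_1 ≅ Z/2Z.
  H_2: rank ker ∂_2 − rank ∂_3 = (10 − 10) − 0 = 0, and there is no ∂_3, so H_2 ≅ 0.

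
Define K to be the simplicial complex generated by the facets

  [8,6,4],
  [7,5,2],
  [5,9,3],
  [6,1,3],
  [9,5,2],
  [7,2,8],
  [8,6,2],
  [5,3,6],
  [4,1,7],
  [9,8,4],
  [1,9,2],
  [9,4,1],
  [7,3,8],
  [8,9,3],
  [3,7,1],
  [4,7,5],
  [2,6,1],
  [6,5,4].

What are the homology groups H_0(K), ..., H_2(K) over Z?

Take the total order 1 < 2 < 3 < 4 < 5 < 6 < 7 < 8 < 9 on the vertex set. Then K (dimension 2) consists of the simplices:

  0-simplices (9): [1], [2], [3], [4], [5], [6], [7], [8], [9]
  1-simplices (27): (27 of them)
  2-simplices (18): [1,2,6], [1,2,9], [1,3,6], [1,3,7], [1,4,7], [1,4,9], [2,5,7], [2,5,9], [2,6,8], [2,7,8], [3,5,6], [3,5,9], [3,7,8], [3,8,9], [4,5,6], [4,5,7], [4,6,8], [4,8,9]

so the chain groups are C_0 ≅ Z^9, C_1 ≅ Z^27, C_2 ≅ Z^18.

∂_1: C_1 → C_0 maps an edge to its endpoints' difference, ∂[p,q] = q − p.
This gives a 9×27 integer matrix of rank 8; reducing to Smith normal form yields diagonal entries (1,1,1,1,1,1,1,1).

Boundary ∂_2: C_2 → C_1 sends each 2-simplex [p,q,r] to [q,r] − [p,r] + [p,q]. For instance
  ∂[1,4,7] = [4,7] − [1,7] + [1,4],
  ∂[1,3,7] = [3,7] − [1,7] + [1,3].
The resulting 27×18 matrix has rank 17, and its Smith normal form has invariant factors (1,1,1,1,1,1,1,1,1,1,1,1,1,1,1,1,1).

Now H_k = ker ∂_k / im ∂_{k+1}, so:

  H_0: rank C_0 − rank ∂_1 = 9 − 8 = 1, and the invariant factors of ∂_1 are all 1, so H_0 ≅ Z.
  H_1: rank ker ∂_1 − rank ∂_2 = (27 − 8) − 17 = 2, and the invariant factors of ∂_2 are all 1, so H_1 ≅ Z^2.
  H_2: rank ker ∂_2 − rank ∂_3 = (18 − 17) − 0 = 1, and there is no ∂_3, so H_2 ≅ Z.

H_0 ≅ Z,  H_1 ≅ Z^2,  H_2 ≅ Z.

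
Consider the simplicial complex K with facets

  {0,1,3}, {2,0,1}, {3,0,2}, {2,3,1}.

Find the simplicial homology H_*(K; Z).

H_0 = Z,  H_1 = 0,  H_2 = Z.

We work with the vertex ordering 0 < 1 < 2 < 3. The simplices of K, each written with vertices in increasing order, are:

  0-simplices (4): [0], [1], [2], [3]
  1-simplices (6): [0,1], [0,2], [0,3], [1,2], [1,3], [2,3]
  2-simplices (4): [0,1,2], [0,1,3], [0,2,3], [1,2,3]

so the chain groups are C_0 ≅ Z^4, C_1 ≅ Z^6, C_2 ≅ Z^4.

Boundary ∂_1: C_1 → C_0 sends each edge [p,q] (with p < q) to q − p.
The resulting 4×6 matrix has rank 3, and its Smith normal form has invariant factors (1,1,1).

Boundary ∂_2: C_2 → C_1 acts by ∂[p,q,r] = [q,r] − [p,r] + [p,q]. For instance
  ∂[1,2,3] = [2,3] − [1,3] + [1,2],
  ∂[0,2,3] = [2,3] − [0,3] + [0,2].
The 6×4 boundary matrix has rank 3 and Smith normal form diag(1,1,1).

Computing H_k = (kernel of ∂_k) / (image of ∂_{k+1}):

  H_0: rank C_0 − rank ∂_1 = 4 − 3 = 1, and the invariant factors of ∂_1 are all 1, so H_0 = Z.
  H_1: rank ker ∂_1 − rank ∂_2 = (6 − 3) − 3 = 0, and the invariant factors of ∂_2 are all 1, so H_1 = 0.
  H_2: rank ker ∂_2 − rank ∂_3 = (4 − 3) − 0 = 1, and there is no ∂_3, so H_2 = Z.

(K is a triangulation of the 2-sphere S^2.)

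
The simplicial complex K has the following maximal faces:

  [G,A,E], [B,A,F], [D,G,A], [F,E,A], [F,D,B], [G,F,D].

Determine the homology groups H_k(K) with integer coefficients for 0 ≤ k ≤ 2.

We work with the vertex ordering A < B < D < E < F < G. The simplices of K, each written with vertices in increasing order, are:

  0-simplices (6): A, B, D, E, F, G
  1-simplices (12): AB, AD, AE, AF, AG, BD, BF, DF, DG, EF, EG, FG
  2-simplices (6): ABF, ADG, AEF, AEG, BDF, DFG

so the chain groups are C_0 ≅ Z^6, C_1 ≅ Z^12, C_2 ≅ Z^6.

∂_1: C_1 → C_0 sends each edge [p,q] (with p < q) to q − p. For instance
  ∂AF = F − A.
As a 6×12 matrix over Z this has rank 5, with invariant factors (1,1,1,1,1).

∂_2: C_2 → C_1 maps a triangle to the signed sum of its edges. For instance
  ∂DFG = FG − DG + DF,
  ∂AEG = EG − AG + AE.
This gives a 12×6 integer matrix of rank 6; reducing to Smith normal form yields diagonal entries (1,1,1,1,1,1).

Reading off H_k = ker ∂_k / im ∂_{k+1}:

  H_0: rank C_0 − rank ∂_1 = 6 − 5 = 1, and the invariant factors of ∂_1 are all 1, so H_0 = Z.
  H_1: rank ker ∂_1 − rank ∂_2 = (12 − 5) − 6 = 1, and the invariant factors of ∂_2 are all 1, so H_1 = Z.
  H_2: rank ker ∂_2 − rank ∂_3 = (6 − 6) − 0 = 0, and there is no ∂_3, so H_2 = 0.

(K is a triangulation of the cylinder S^1 x I.)

H_0 = Z,  H_1 = Z,  H_2 = 0.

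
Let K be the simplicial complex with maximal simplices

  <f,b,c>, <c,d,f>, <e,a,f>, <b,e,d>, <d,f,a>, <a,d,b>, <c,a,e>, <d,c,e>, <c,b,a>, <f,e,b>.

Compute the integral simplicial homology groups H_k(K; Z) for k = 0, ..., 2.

K has 6 vertices, 15 edges, 10 triangles.
rank ∂_0 = 0, rank ∂_1 = 5 ⇒ b_0 = 6 − 0 − 5 = 1; all invariant factors of ∂_1 are 1 so no torsion. So H_0 = Z.
rank ∂_1 = 5, rank ∂_2 = 10 ⇒ b_1 = 15 − 5 − 10 = 0; ∂_2 has invariant factor(s) [2] giving torsion. So H_1 = Z/2Z.
rank ∂_2 = 10, rank ∂_3 = 0 ⇒ b_2 = 10 − 10 − 0 = 0. So H_2 = 0.

H_0 = Z,  H_1 = Z/2Z,  H_2 = 0.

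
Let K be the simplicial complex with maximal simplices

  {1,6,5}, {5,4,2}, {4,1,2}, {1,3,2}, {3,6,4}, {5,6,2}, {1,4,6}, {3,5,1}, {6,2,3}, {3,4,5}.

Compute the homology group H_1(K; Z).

H_1 ≅ Z_2.

K has 6 vertices, 15 edges, 10 triangles.
rank ∂_1 = 5, rank ∂_2 = 10 ⇒ b_1 = 15 − 5 − 10 = 0; ∂_2 has invariant factor(s) [2] giving torsion. So H_1 = Z_2.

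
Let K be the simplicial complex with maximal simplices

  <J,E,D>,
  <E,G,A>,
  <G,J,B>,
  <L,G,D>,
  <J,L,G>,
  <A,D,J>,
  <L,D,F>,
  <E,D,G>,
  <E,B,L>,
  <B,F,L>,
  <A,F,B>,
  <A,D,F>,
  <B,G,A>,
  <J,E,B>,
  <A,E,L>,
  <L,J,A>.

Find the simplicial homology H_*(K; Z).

H_0 ≅ Z,  H_1 ≅ Z^2,  H_2 ≅ Z.

K has 8 vertices, 24 edges, 16 triangles.
rank ∂_0 = 0, rank ∂_1 = 7 ⇒ b_0 = 8 − 0 − 7 = 1; all invariant factors of ∂_1 are 1 so no torsion. So H_0 ≅ Z.
rank ∂_1 = 7, rank ∂_2 = 15 ⇒ b_1 = 24 − 7 − 15 = 2; all invariant factors of ∂_2 are 1 so no torsion. So H_1 ≅ Z^2.
rank ∂_2 = 15, rank ∂_3 = 0 ⇒ b_2 = 16 − 15 − 0 = 1. So H_2 ≅ Z.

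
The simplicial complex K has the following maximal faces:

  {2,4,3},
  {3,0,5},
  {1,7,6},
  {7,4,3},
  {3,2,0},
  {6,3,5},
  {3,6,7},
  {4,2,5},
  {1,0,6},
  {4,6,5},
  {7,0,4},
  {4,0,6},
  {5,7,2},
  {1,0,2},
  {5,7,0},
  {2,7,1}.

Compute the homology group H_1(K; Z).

H_1 ≅ Z^2.

Take the total order 0 < 1 < 2 < 3 < 4 < 5 < 6 < 7 on the vertex set. Then K (dimension 2) consists of the simplices:

  0-simplices (8): [0], [1], [2], [3], [4], [5], [6], [7]
  1-simplices (24): (24 of them)
  2-simplices (16): [0,1,2], [0,1,6], [0,2,3], [0,3,5], [0,4,6], [0,4,7], [0,5,7], [1,2,7], [1,6,7], [2,3,4], [2,4,5], [2,5,7], [3,4,7], [3,5,6], [3,6,7], [4,5,6]

so the chain groups are C_0 ≅ Z^8, C_1 ≅ Z^24, C_2 ≅ Z^16.

∂_1: C_1 → C_0 is given by ∂[p,q] = [q] − [p]. For instance
  ∂[0,2] = [2] − [0].
The resulting 8×24 matrix has rank 7, and its Smith normal form has invariant factors (1,1,1,1,1,1,1).

The boundary map ∂_2: C_2 → C_1 maps a triangle to the signed sum of its edges. For instance
  ∂[4,5,6] = [5,6] − [4,6] + [4,5],
  ∂[0,1,6] = [1,6] − [0,6] + [0,1].
As a 24×16 matrix over Z this has rank 15, with invariant factors (1,1,1,1,1,1,1,1,1,1,1,1,1,1,1).

Computing H_k = (kernel of ∂_k) / (image of ∂_{k+1}):

  H_1: rank ker ∂_1 − rank ∂_2 = (24 − 7) − 15 = 2, and the invariant factors of ∂_2 are all 1, so H_1 = Z^2.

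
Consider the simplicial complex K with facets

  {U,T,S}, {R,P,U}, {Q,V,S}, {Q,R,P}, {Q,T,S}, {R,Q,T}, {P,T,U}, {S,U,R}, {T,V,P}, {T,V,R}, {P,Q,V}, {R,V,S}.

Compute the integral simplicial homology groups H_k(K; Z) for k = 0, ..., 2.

H_0 ≅ Z,  H_1 ≅ Z/2,  H_2 = 0.

Take the total order P < Q < R < S < T < U < V on the vertex set. Then K (dimension 2) consists of the simplices:

  0-simplices (7): P, Q, R, S, T, U, V
  1-simplices (18): PQ, PR, PT, PU, PV, QR, QS, QT, QV, RS, RT, RU, RV, ST, SU, SV, TU, TV
  2-simplices (12): PQR, PQV, PRU, PTU, PTV, QRT, QST, QSV, RSU, RSV, RTV, STU

giving chain groups C_0 ≅ Z^7, C_1 ≅ Z^18, C_2 ≅ Z^12.

∂_1: C_1 → C_0 sends each edge [p,q] (with p < q) to q − p.
This gives a 7×18 integer matrix of rank 6; reducing to Smith normal form yields diagonal entries (1,1,1,1,1,1).

The boundary map ∂_2: C_2 → C_1 maps a triangle to the signed sum of its edges. For instance
  ∂QST = ST − QT + QS,
  ∂QRT = RT − QT + QR.
The resulting 18×12 matrix has rank 12, and its Smith normal form has invariant factors (1,1,1,1,1,1,1,1,1,1,1,2).

Reading off H_k = ker ∂_k / im ∂_{k+1}:

  H_0: rank C_0 − rank ∂_1 = 7 − 6 = 1, and the invariant factors of ∂_1 are all 1, so H_0 ≅ Z.
  H_1: rank ker ∂_1 − rank ∂_2 = (18 − 6) − 12 = 0, and ∂_2 has invariant factor 2 > 1, so H_1 ≅ Z/2.
  H_2: rank ker ∂_2 − rank ∂_3 = (12 − 12) − 0 = 0, and there is no ∂_3, so H_2 ≅ 0.

As a check, the Euler characteristic is 7 − 18 + 12 = 1, which agrees with 1 − 0 + 0 = 1.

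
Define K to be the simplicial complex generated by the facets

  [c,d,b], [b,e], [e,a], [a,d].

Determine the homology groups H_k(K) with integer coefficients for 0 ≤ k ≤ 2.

We work with the vertex ordering a < b < c < d < e. The simplices of K, each written with vertices in increasing order, are:

  0-simplices (5): a, b, c, d, e
  1-simplices (6): ad, ae, bc, bd, be, cd
  2-simplices (1): bcd

so the chain groups are C_0 ≅ Z^5, C_1 ≅ Z^6, C_2 ≅ Z^1.

Boundary ∂_1: C_1 → C_0 maps an edge to its endpoints' difference, ∂[p,q] = q − p.
The resulting 5×6 matrix has rank 4, and its Smith normal form has invariant factors (1,1,1,1).

Boundary ∂_2: C_2 → C_1 sends each 2-simplex [p,q,r] to [q,r] − [p,r] + [p,q]. For instance
  ∂bcd = cd − bd + bc.
The resulting 6×1 matrix has rank 1, and its Smith normal form has invariant factors (1).

From H_k ≅ ker(∂_k) / im(∂_{k+1}) we obtain:

  H_0: rank C_0 − rank ∂_1 = 5 − 4 = 1, and the invariant factors of ∂_1 are all 1, so H_0 ≅ Z.
  H_1: rank ker ∂_1 − rank ∂_2 = (6 − 4) − 1 = 1, and the invariant factors of ∂_2 are all 1, so H_1 ≅ Z.
  H_2: rank ker ∂_2 − rank ∂_3 = (1 − 1) − 0 = 0, and there is no ∂_3, so H_2 ≅ 0.

As a check, the Euler characteristic is 5 − 6 + 1 = 0, which agrees with 1 − 1 + 0 = 0.

H_0 = Z,  H_1 = Z,  H_2 = 0.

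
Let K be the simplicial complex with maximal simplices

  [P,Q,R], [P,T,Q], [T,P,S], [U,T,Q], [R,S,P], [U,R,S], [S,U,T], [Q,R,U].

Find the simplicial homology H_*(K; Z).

H_0 = Z,  H_1 = 0,  H_2 = Z.

Take the total order P < Q < R < S < T < U on the vertex set. Then K (dimension 2) consists of the simplices:

  0-simplices (6): P, Q, R, S, T, U
  1-simplices (12): PQ, PR, PS, PT, QR, QT, QU, RS, RU, ST, SU, TU
  2-simplices (8): PQR, PQT, PRS, PST, QRU, QTU, RSU, STU

so the chain groups are C_0 ≅ Z^6, C_1 ≅ Z^12, C_2 ≅ Z^8.

∂_1: C_1 → C_0 is given by ∂[p,q] = [q] − [p]. For instance
  ∂QU = U − Q.
The 6×12 boundary matrix has rank 5 and Smith normal form diag(1,1,1,1,1).

∂_2: C_2 → C_1 acts by ∂[p,q,r] = [q,r] − [p,r] + [p,q]. For instance
  ∂PST = ST − PT + PS,
  ∂STU = TU − SU + ST.
The 12×8 boundary matrix has rank 7 and Smith normal form diag(1,1,1,1,1,1,1).

Reading off H_k = ker ∂_k / im ∂_{k+1}:

  H_0: rank C_0 − rank ∂_1 = 6 − 5 = 1, and the invariant factors of ∂_1 are all 1, so H_0 = Z.
  H_1: rank ker ∂_1 − rank ∂_2 = (12 − 5) − 7 = 0, and the invariant factors of ∂_2 are all 1, so H_1 = 0.
  H_2: rank ker ∂_2 − rank ∂_3 = (8 − 7) − 0 = 1, and there is no ∂_3, so H_2 = Z.

As a check, the Euler characteristic is 6 − 12 + 8 = 2, which agrees with 1 − 0 + 1 = 2.
(K is a triangulation of the 2-sphere S^2.)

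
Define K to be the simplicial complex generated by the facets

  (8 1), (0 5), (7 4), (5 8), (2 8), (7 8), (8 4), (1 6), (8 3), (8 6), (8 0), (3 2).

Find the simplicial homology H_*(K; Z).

H_0 ≅ Z,  H_1 ≅ Z^4.

Fix the vertex order 0 < 1 < 2 < 3 < 4 < 5 < 6 < 7 < 8 and write every simplex with vertices in increasing order. Then dim K = 1 and the simplices of K are:

  0-simplices (9): [0], [1], [2], [3], [4], [5], [6], [7], [8]
  1-simplices (12): [0,5], [0,8], [1,6], [1,8], [2,3], [2,8], [3,8], [4,7], [4,8], [5,8], [6,8], [7,8]

Hence C_0 ≅ Z^9, C_1 ≅ Z^12.

The boundary map ∂_1: C_1 → C_0 is given by ∂[p,q] = [q] − [p]. For instance
  ∂[1,8] = [8] − [1].
The resulting 9×12 matrix has rank 8, and its Smith normal form has invariant factors (1,1,1,1,1,1,1,1).

Computing H_k = (kernel of ∂_k) / (image of ∂_{k+1}):

  H_0: rank C_0 − rank ∂_1 = 9 − 8 = 1, and the invariant factors of ∂_1 are all 1, so H_0 = Z.
  H_1: rank ker ∂_1 − rank ∂_2 = (12 − 8) − 0 = 4, and there is no ∂_2, so H_1 = Z^4.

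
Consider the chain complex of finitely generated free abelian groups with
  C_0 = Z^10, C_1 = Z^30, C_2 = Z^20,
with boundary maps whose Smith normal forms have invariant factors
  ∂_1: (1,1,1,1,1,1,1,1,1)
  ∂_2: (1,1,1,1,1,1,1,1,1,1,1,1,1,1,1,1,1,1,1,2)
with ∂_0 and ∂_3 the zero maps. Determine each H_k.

H_0 ≅ Z,  H_1 ≅ Z ⊕ Z/2,  H_2 = 0.

H_0: b_0 = 10 − 0 − 9 = 1; torsion from ∂_1 factors > 1: none. So H_0 ≅ Z.
H_1: b_1 = 30 − 9 − 20 = 1; torsion from ∂_2 factors > 1: [2]. So H_1 ≅ Z ⊕ Z/2.
H_2: b_2 = 20 − 20 − 0 = 0; torsion from ∂_3 factors > 1: none. So H_2 ≅ 0.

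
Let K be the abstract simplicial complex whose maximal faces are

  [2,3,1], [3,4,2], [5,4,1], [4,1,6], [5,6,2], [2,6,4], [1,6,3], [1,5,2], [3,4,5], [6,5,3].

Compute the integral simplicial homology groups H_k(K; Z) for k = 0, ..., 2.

H_0 ≅ Z,  H_1 ≅ Z/2,  H_2 = 0.

Fix the vertex order 1 < 2 < 3 < 4 < 5 < 6 and write every simplex with vertices in increasing order. Then dim K = 2 and the simplices of K are:

  0-simplices (6): [1], [2], [3], [4], [5], [6]
  1-simplices (15): [1,2], [1,3], [1,4], [1,5], [1,6], [2,3], [2,4], [2,5], [2,6], [3,4], [3,5], [3,6], [4,5], [4,6], [5,6]
  2-simplices (10): [1,2,3], [1,2,5], [1,3,6], [1,4,5], [1,4,6], [2,3,4], [2,4,6], [2,5,6], [3,4,5], [3,5,6]

so the chain groups are C_0 ≅ Z^6, C_1 ≅ Z^15, C_2 ≅ Z^10.

Boundary ∂_1: C_1 → C_0 is given by ∂[p,q] = [q] − [p]. For instance
  ∂[2,5] = [5] − [2].
This gives a 6×15 integer matrix of rank 5; reducing to Smith normal form yields diagonal entries (1,1,1,1,1).

Boundary ∂_2: C_2 → C_1 maps a triangle to the signed sum of its edges. For instance
  ∂[2,3,4] = [3,4] − [2,4] + [2,3],
  ∂[1,4,6] = [4,6] − [1,6] + [1,4].
The 15×10 boundary matrix has rank 10 and Smith normal form diag(1,1,1,1,1,1,1,1,1,2).

Now H_k = ker ∂_k / im ∂_{k+1}, so:

  H_0: rank C_0 − rank ∂_1 = 6 − 5 = 1, and the invariant factors of ∂_1 are all 1, so H_0 ≅ Z.
  H_1: rank ker ∂_1 − rank ∂_2 = (15 − 5) − 10 = 0, and ∂_2 has invariant factor 2 > 1, so H_1 ≅ Z/2.
  H_2: rank ker ∂_2 − rank ∂_3 = (10 − 10) − 0 = 0, and there is no ∂_3, so H_2 ≅ 0.

As a check, the Euler characteristic is 6 − 15 + 10 = 1, which agrees with 1 − 0 + 0 = 1.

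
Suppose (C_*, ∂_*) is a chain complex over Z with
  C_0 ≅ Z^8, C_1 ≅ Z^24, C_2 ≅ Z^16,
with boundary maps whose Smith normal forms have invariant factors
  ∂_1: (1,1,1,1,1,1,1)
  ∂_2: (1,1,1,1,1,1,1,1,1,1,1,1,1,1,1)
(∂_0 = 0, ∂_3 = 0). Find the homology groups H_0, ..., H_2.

H_0: b_0 = 8 − 0 − 7 = 1; torsion from ∂_1 factors > 1: none. So H_0 = Z.
H_1: b_1 = 24 − 7 − 15 = 2; torsion from ∂_2 factors > 1: none. So H_1 = Z^2.
H_2: b_2 = 16 − 15 − 0 = 1; torsion from ∂_3 factors > 1: none. So H_2 = Z.

H_0 = Z,  H_1 = Z^2,  H_2 = Z.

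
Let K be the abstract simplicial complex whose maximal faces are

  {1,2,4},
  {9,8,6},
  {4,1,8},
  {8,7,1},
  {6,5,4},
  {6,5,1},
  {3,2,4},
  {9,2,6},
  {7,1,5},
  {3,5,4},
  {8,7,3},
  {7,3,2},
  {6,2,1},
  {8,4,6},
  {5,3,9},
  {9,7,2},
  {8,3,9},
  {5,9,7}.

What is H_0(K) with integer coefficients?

We work with the vertex ordering 1 < 2 < 3 < 4 < 5 < 6 < 7 < 8 < 9. The simplices of K, each written with vertices in increasing order, are:

  0-simplices (9): [1], [2], [3], [4], [5], [6], [7], [8], [9]
  1-simplices (27): (27 of them)
  2-simplices (18): [1,2,4], [1,2,6], [1,4,8], [1,5,6], [1,5,7], [1,7,8], [2,3,4], [2,3,7], [2,6,9], [2,7,9], [3,4,5], [3,5,9], [3,7,8], [3,8,9], [4,5,6], [4,6,8], [5,7,9], [6,8,9]

giving chain groups C_0 ≅ Z^9, C_1 ≅ Z^27, C_2 ≅ Z^18.

∂_1: C_1 → C_0 is given by ∂[p,q] = [q] − [p]. For instance
  ∂[3,4] = [4] − [3].
The resulting 9×27 matrix has rank 8, and its Smith normal form has invariant factors (1,1,1,1,1,1,1,1).

The boundary map ∂_2: C_2 → C_1 maps a triangle to the signed sum of its edges. For instance
  ∂[3,7,8] = [7,8] − [3,8] + [3,7],
  ∂[3,5,9] = [5,9] − [3,9] + [3,5].
The resulting 27×18 matrix has rank 18, and its Smith normal form has invariant factors (1,1,1,1,1,1,1,1,1,1,1,1,1,1,1,1,1,2).

From H_k ≅ ker(∂_k) / im(∂_{k+1}) we obtain:

  H_0: rank C_0 − rank ∂_1 = 9 − 8 = 1, and the invariant factors of ∂_1 are all 1, so H_0 = Z.

(K is a triangulation of the Klein bottle.)

H_0 = Z.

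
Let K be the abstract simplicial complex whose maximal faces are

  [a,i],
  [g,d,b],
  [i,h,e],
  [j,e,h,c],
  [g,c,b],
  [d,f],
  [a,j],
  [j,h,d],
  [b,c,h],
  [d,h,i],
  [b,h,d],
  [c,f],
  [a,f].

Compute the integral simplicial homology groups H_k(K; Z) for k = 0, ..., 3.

Order the vertices as a < b < c < d < e < f < g < h < i < j. Listing each simplex with vertices in this order, K has dimension 3 with simplices:

  0-simplices (10): a, b, c, d, e, f, g, h, i, j
  1-simplices (22): af, ai, aj, bc, bd, bg, bh, ce, cf, cg, ch, cj, df, dg, dh, di, dj, eh, ei, ej, hi, hj
  2-simplices (11): bcg, bch, bdg, bdh, ceh, cej, chj, dhi, dhj, ehi, ehj
  3-simplices (1): cehj

giving chain groups C_0 ≅ Z^10, C_1 ≅ Z^22, C_2 ≅ Z^11, C_3 ≅ Z^1.

Boundary ∂_1: C_1 → C_0 sends each edge [p,q] (with p < q) to q − p. For instance
  ∂aj = j − a.
This gives a 10×22 integer matrix of rank 9; reducing to Smith normal form yields diagonal entries (1,1,1,1,1,1,1,1,1).

∂_2: C_2 → C_1 maps a triangle to the signed sum of its edges. For instance
  ∂bdg = dg − bg + bd,
  ∂ceh = eh − ch + ce.
The 22×11 boundary matrix has rank 10 and Smith normal form diag(1,1,1,1,1,1,1,1,1,1).

The boundary map ∂_3: C_3 → C_2 sends each 3-simplex σ to the alternating sum Σ_i (−1)^i (σ with its i-th vertex removed). For instance
  ∂cehj = ehj − chj + cej − ceh.
As a 11×1 matrix over Z this has rank 1, with invariant factors (1).

Reading off H_k = ker ∂_k / im ∂_{k+1}:

  H_0: rank C_0 − rank ∂_1 = 10 − 9 = 1, and the invariant factors of ∂_1 are all 1, so H_0 ≅ Z.
  H_1: rank ker ∂_1 − rank ∂_2 = (22 − 9) − 10 = 3, and the invariant factors of ∂_2 are all 1, so H_1 ≅ Z^3.
  H_2: rank ker ∂_2 − rank ∂_3 = (11 − 10) − 1 = 0, and the invariant factors of ∂_3 are all 1, so H_2 ≅ 0.
  H_3: rank ker ∂_3 − rank ∂_4 = (1 − 1) − 0 = 0, and there is no ∂_4, so H_3 ≅ 0.

As a check, the Euler characteristic is 10 − 22 + 11 − 1 = -2, which agrees with 1 − 3 + 0 − 0 = -2.

H_0 ≅ Z,  H_1 ≅ Z^3,  H_2 = 0,  H_3 = 0.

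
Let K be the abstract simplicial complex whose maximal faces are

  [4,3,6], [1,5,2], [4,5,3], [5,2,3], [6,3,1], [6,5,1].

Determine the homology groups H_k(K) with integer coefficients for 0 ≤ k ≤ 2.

H_0 = Z,  H_1 = Z,  H_2 = 0.

Fix the vertex order 1 < 2 < 3 < 4 < 5 < 6 and write every simplex with vertices in increasing order. Then dim K = 2 and the simplices of K are:

  0-simplices (6): [1], [2], [3], [4], [5], [6]
  1-simplices (12): [1,2], [1,3], [1,5], [1,6], [2,3], [2,5], [3,4], [3,5], [3,6], [4,5], [4,6], [5,6]
  2-simplices (6): [1,2,5], [1,3,6], [1,5,6], [2,3,5], [3,4,5], [3,4,6]

Hence C_0 ≅ Z^6, C_1 ≅ Z^12, C_2 ≅ Z^6.

Boundary ∂_1: C_1 → C_0 is given by ∂[p,q] = [q] − [p].
This gives a 6×12 integer matrix of rank 5; reducing to Smith normal form yields diagonal entries (1,1,1,1,1).

∂_2: C_2 → C_1 maps a triangle to the signed sum of its edges. For instance
  ∂[2,3,5] = [3,5] − [2,5] + [2,3],
  ∂[3,4,6] = [4,6] − [3,6] + [3,4].
The resulting 12×6 matrix has rank 6, and its Smith normal form has invariant factors (1,1,1,1,1,1).

Reading off H_k = ker ∂_k / im ∂_{k+1}:

  H_0: rank C_0 − rank ∂_1 = 6 − 5 = 1, and the invariant factors of ∂_1 are all 1, so H_0 ≅ Z.
  H_1: rank ker ∂_1 − rank ∂_2 = (12 − 5) − 6 = 1, and the invariant factors of ∂_2 are all 1, so H_1 ≅ Z.
  H_2: rank ker ∂_2 − rank ∂_3 = (6 − 6) − 0 = 0, and there is no ∂_3, so H_2 ≅ 0.

(K is a triangulation of the cylinder S^1 x I.)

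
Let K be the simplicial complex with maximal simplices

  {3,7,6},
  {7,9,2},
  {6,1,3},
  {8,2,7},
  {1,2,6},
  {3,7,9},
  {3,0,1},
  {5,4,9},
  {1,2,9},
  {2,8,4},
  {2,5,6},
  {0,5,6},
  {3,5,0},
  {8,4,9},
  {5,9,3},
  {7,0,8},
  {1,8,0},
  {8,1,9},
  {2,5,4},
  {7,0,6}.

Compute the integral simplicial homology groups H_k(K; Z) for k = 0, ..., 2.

Take the total order 0 < 1 < 2 < 3 < 4 < 5 < 6 < 7 < 8 < 9 on the vertex set. Then K (dimension 2) consists of the simplices:

  0-simplices (10): [0], [1], [2], [3], [4], [5], [6], [7], [8], [9]
  1-simplices (30): (30 of them)
  2-simplices (20): (20 of them)

so the chain groups are C_0 ≅ Z^10, C_1 ≅ Z^30, C_2 ≅ Z^20.

∂_1: C_1 → C_0 maps an edge to its endpoints' difference, ∂[p,q] = q − p. For instance
  ∂[4,5] = [5] − [4].
As a 10×30 matrix over Z this has rank 9, with invariant factors (1,1,1,1,1,1,1,1,1).

The boundary map ∂_2: C_2 → C_1 sends each 2-simplex [p,q,r] to [q,r] − [p,r] + [p,q]. For instance
  ∂[1,2,6] = [2,6] − [1,6] + [1,2],
  ∂[0,6,7] = [6,7] − [0,7] + [0,6].
The 30×20 boundary matrix has rank 20 and Smith normal form diag(1,1,1,1,1,1,1,1,1,1,1,1,1,1,1,1,1,1,1,2).

Now H_k = ker ∂_k / im ∂_{k+1}, so:

  H_0: rank C_0 − rank ∂_1 = 10 − 9 = 1, and the invariant factors of ∂_1 are all 1, so H_0 ≅ Z.
  H_1: rank ker ∂_1 − rank ∂_2 = (30 − 9) − 20 = 1, and ∂_2 has invariant factor 2 > 1, so H_1 ≅ Z ⊕ Z/2Z.
  H_2: rank ker ∂_2 − rank ∂_3 = (20 − 20) − 0 = 0, and there is no ∂_3, so H_2 ≅ 0.

H_0 ≅ Z,  H_1 ≅ Z ⊕ Z/2Z,  H_2 = 0.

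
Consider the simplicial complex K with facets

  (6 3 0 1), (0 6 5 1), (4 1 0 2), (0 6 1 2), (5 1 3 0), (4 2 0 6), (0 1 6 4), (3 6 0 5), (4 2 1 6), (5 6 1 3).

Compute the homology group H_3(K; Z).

H_3 = Z^2.

We work with the vertex ordering 0 < 1 < 2 < 3 < 4 < 5 < 6. The simplices of K, each written with vertices in increasing order, are:

  0-simplices (7): [0], [1], [2], [3], [4], [5], [6]
  1-simplices (17): [0,1], [0,2], [0,3], [0,4], [0,5], [0,6], [1,2], [1,3], [1,4], [1,5], [1,6], [2,4], [2,6], [3,5], [3,6], [4,6], [5,6]
  2-simplices (19): (19 of them)
  3-simplices (10): [0,1,2,4], [0,1,2,6], [0,1,3,5], [0,1,3,6], [0,1,4,6], [0,1,5,6], [0,2,4,6], [0,3,5,6], [1,2,4,6], [1,3,5,6]

Hence C_0 ≅ Z^7, C_1 ≅ Z^17, C_2 ≅ Z^19, C_3 ≅ Z^10.

Boundary ∂_1: C_1 → C_0 sends each edge [p,q] (with p < q) to q − p. For instance
  ∂[2,6] = [6] − [2].
As a 7×17 matrix over Z this has rank 6, with invariant factors (1,1,1,1,1,1).

Boundary ∂_2: C_2 → C_1 acts by ∂[p,q,r] = [q,r] − [p,r] + [p,q]. For instance
  ∂[2,4,6] = [4,6] − [2,6] + [2,4],
  ∂[1,3,5] = [3,5] − [1,5] + [1,3].
The resulting 17×19 matrix has rank 11, and its Smith normal form has invariant factors (1,1,1,1,1,1,1,1,1,1,1).

∂_3: C_3 → C_2 sends each 3-simplex σ to the alternating sum Σ_i (−1)^i (σ with its i-th vertex removed). For instance
  ∂[0,1,3,5] = [1,3,5] − [0,3,5] + [0,1,5] − [0,1,3],
  ∂[0,3,5,6] = [3,5,6] − [0,5,6] + [0,3,6] − [0,3,5].
The resulting 19×10 matrix has rank 8, and its Smith normal form has invariant factors (1,1,1,1,1,1,1,1).

From H_k ≅ ker(∂_k) / im(∂_{k+1}) we obtain:

  H_3: rank ker ∂_3 − rank ∂_4 = (10 − 8) − 0 = 2, and there is no ∂_4, so H_3 = Z^2.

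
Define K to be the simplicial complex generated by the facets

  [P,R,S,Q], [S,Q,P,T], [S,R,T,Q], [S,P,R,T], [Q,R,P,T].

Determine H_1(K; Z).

H_1 ≅ 0.

Take the total order P < Q < R < S < T on the vertex set. Then K (dimension 3) consists of the simplices:

  0-simplices (5): P, Q, R, S, T
  1-simplices (10): PQ, PR, PS, PT, QR, QS, QT, RS, RT, ST
  2-simplices (10): PQR, PQS, PQT, PRS, PRT, PST, QRS, QRT, QST, RST
  3-simplices (5): PQRS, PQRT, PQST, PRST, QRST

giving chain groups C_0 ≅ Z^5, C_1 ≅ Z^10, C_2 ≅ Z^10, C_3 ≅ Z^5.

∂_1: C_1 → C_0 maps an edge to its endpoints' difference, ∂[p,q] = q − p.
The resulting 5×10 matrix has rank 4, and its Smith normal form has invariant factors (1,1,1,1).

Boundary ∂_2: C_2 → C_1 maps a triangle to the signed sum of its edges. For instance
  ∂PRT = RT − PT + PR,
  ∂PQT = QT − PT + PQ.
As a 10×10 matrix over Z this has rank 6, with invariant factors (1,1,1,1,1,1).

The boundary map ∂_3: C_3 → C_2 sends each 3-simplex σ to the alternating sum Σ_i (−1)^i (σ with its i-th vertex removed). For instance
  ∂PQRS = QRS − PRS + PQS − PQR,
  ∂PQST = QST − PST + PQT − PQS.
As a 10×5 matrix over Z this has rank 4, with invariant factors (1,1,1,1).

From H_k ≅ ker(∂_k) / im(∂_{k+1}) we obtain:

  H_1: rank ker ∂_1 − rank ∂_2 = (10 − 4) − 6 = 0, and the invariant factors of ∂_2 are all 1, so H_1 ≅ 0.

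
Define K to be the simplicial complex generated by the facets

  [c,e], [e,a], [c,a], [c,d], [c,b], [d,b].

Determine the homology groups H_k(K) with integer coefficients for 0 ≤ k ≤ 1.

K has 5 vertices, 6 edges.
rank ∂_0 = 0, rank ∂_1 = 4 ⇒ b_0 = 5 − 0 − 4 = 1; all invariant factors of ∂_1 are 1 so no torsion. So H_0 ≅ Z.
rank ∂_1 = 4, rank ∂_2 = 0 ⇒ b_1 = 6 − 4 − 0 = 2. So H_1 ≅ Z^2.

H_0 = Z,  H_1 = Z^2.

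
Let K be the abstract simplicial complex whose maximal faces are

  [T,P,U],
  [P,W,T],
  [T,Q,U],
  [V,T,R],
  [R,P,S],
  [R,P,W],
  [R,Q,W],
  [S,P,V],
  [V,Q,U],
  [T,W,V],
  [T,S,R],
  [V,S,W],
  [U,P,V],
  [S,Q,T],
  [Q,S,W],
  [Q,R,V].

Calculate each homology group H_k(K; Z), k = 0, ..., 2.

H_0 = Z,  H_1 = Z^2,  H_2 = Z.

Order the vertices as P < Q < R < S < T < U < V < W. Listing each simplex with vertices in this order, K has dimension 2 with simplices:

  0-simplices (8): P, Q, R, S, T, U, V, W
  1-simplices (24): PR, PS, PT, PU, PV, PW, QR, QS, QT, QU, QV, QW, RS, RT, RV, RW, ST, SV, SW, TU, TV, TW, UV, VW
  2-simplices (16): PRS, PRW, PSV, PTU, PTW, PUV, QRV, QRW, QST, QSW, QTU, QUV, RST, RTV, SVW, TVW

giving chain groups C_0 ≅ Z^8, C_1 ≅ Z^24, C_2 ≅ Z^16.

∂_1: C_1 → C_0 sends each edge [p,q] (with p < q) to q − p. For instance
  ∂TV = V − T.
The resulting 8×24 matrix has rank 7, and its Smith normal form has invariant factors (1,1,1,1,1,1,1).

The boundary map ∂_2: C_2 → C_1 maps a triangle to the signed sum of its edges. For instance
  ∂PRW = RW − PW + PR,
  ∂QRW = RW − QW + QR.
The 24×16 boundary matrix has rank 15 and Smith normal form diag(1,1,1,1,1,1,1,1,1,1,1,1,1,1,1).

Computing H_k = (kernel of ∂_k) / (image of ∂_{k+1}):

  H_0: rank C_0 − rank ∂_1 = 8 − 7 = 1, and the invariant factors of ∂_1 are all 1, so H_0 = Z.
  H_1: rank ker ∂_1 − rank ∂_2 = (24 − 7) − 15 = 2, and the invariant factors of ∂_2 are all 1, so H_1 = Z^2.
  H_2: rank ker ∂_2 − rank ∂_3 = (16 − 15) − 0 = 1, and there is no ∂_3, so H_2 = Z.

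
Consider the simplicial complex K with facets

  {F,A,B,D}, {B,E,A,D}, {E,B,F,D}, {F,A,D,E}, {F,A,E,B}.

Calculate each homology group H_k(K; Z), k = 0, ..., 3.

H_0 = Z,  H_1 = 0,  H_2 = 0,  H_3 = Z.

Fix the vertex order A < B < D < E < F and write every simplex with vertices in increasing order. Then dim K = 3 and the simplices of K are:

  0-simplices (5): A, B, D, E, F
  1-simplices (10): AB, AD, AE, AF, BD, BE, BF, DE, DF, EF
  2-simplices (10): ABD, ABE, ABF, ADE, ADF, AEF, BDE, BDF, BEF, DEF
  3-simplices (5): ABDE, ABDF, ABEF, ADEF, BDEF

so the chain groups are C_0 ≅ Z^5, C_1 ≅ Z^10, C_2 ≅ Z^10, C_3 ≅ Z^5.

∂_1: C_1 → C_0 sends each edge [p,q] (with p < q) to q − p. For instance
  ∂BE = E − B.
The 5×10 boundary matrix has rank 4 and Smith normal form diag(1,1,1,1).

∂_2: C_2 → C_1 maps a triangle to the signed sum of its edges. For instance
  ∂ABF = BF − AF + AB,
  ∂AEF = EF − AF + AE.
The resulting 10×10 matrix has rank 6, and its Smith normal form has invariant factors (1,1,1,1,1,1).

Boundary ∂_3: C_3 → C_2 sends each 3-simplex σ to the alternating sum Σ_i (−1)^i (σ with its i-th vertex removed). For instance
  ∂ADEF = DEF − AEF + ADF − ADE,
  ∂BDEF = DEF − BEF + BDF − BDE.
This gives a 10×5 integer matrix of rank 4; reducing to Smith normal form yields diagonal entries (1,1,1,1).

From H_k ≅ ker(∂_k) / im(∂_{k+1}) we obtain:

  H_0: rank C_0 − rank ∂_1 = 5 − 4 = 1, and the invariant factors of ∂_1 are all 1, so H_0 = Z.
  H_1: rank ker ∂_1 − rank ∂_2 = (10 − 4) − 6 = 0, and the invariant factors of ∂_2 are all 1, so H_1 = 0.
  H_2: rank ker ∂_2 − rank ∂_3 = (10 − 6) − 4 = 0, and the invariant factors of ∂_3 are all 1, so H_2 = 0.
  H_3: rank ker ∂_3 − rank ∂_4 = (5 − 4) − 0 = 1, and there is no ∂_4, so H_3 = Z.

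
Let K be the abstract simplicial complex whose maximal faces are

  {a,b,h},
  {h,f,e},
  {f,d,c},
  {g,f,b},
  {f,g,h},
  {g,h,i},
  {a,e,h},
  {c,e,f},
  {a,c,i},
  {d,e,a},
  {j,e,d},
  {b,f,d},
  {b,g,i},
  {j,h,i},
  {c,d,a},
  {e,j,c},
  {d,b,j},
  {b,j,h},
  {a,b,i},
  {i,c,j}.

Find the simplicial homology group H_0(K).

H_0 = Z.

We work with the vertex ordering a < b < c < d < e < f < g < h < i < j. The simplices of K, each written with vertices in increasing order, are:

  0-simplices (10): a, b, c, d, e, f, g, h, i, j
  1-simplices (30): ab, ac, ad, ae, ah, ai, bd, bf, bg, bh, bi, bj, cd, ce, cf, ci, cj, de, df, dj, ef, eh, ej, fg, fh, gh, gi, hi, hj, ij
  2-simplices (20): abh, abi, acd, aci, ade, aeh, bdf, bdj, bfg, bgi, bhj, cdf, cef, cej, cij, dej, efh, fgh, ghi, hij

giving chain groups C_0 ≅ Z^10, C_1 ≅ Z^30, C_2 ≅ Z^20.

∂_1: C_1 → C_0 is given by ∂[p,q] = [q] − [p]. For instance
  ∂ah = h − a.
The 10×30 boundary matrix has rank 9 and Smith normal form diag(1,1,1,1,1,1,1,1,1).

Boundary ∂_2: C_2 → C_1 acts by ∂[p,q,r] = [q,r] − [p,r] + [p,q]. For instance
  ∂bhj = hj − bj + bh,
  ∂fgh = gh − fh + fg.
The 30×20 boundary matrix has rank 20 and Smith normal form diag(1,1,1,1,1,1,1,1,1,1,1,1,1,1,1,1,1,1,1,2).

From H_k ≅ ker(∂_k) / im(∂_{k+1}) we obtain:

  H_0: rank C_0 − rank ∂_1 = 10 − 9 = 1, and the invariant factors of ∂_1 are all 1, so H_0 = Z.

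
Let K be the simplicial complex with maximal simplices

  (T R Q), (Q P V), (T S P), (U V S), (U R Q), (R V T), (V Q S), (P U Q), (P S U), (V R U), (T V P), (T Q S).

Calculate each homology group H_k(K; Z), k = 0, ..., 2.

H_0 = Z,  H_1 = Z/2,  H_2 = 0.

We work with the vertex ordering P < Q < R < S < T < U < V. The simplices of K, each written with vertices in increasing order, are:

  0-simplices (7): P, Q, R, S, T, U, V
  1-simplices (18): PQ, PS, PT, PU, PV, QR, QS, QT, QU, QV, RT, RU, RV, ST, SU, SV, TV, UV
  2-simplices (12): PQU, PQV, PST, PSU, PTV, QRT, QRU, QST, QSV, RTV, RUV, SUV

so the chain groups are C_0 ≅ Z^7, C_1 ≅ Z^18, C_2 ≅ Z^12.

The boundary map ∂_1: C_1 → C_0 is given by ∂[p,q] = [q] − [p]. For instance
  ∂UV = V − U.
The 7×18 boundary matrix has rank 6 and Smith normal form diag(1,1,1,1,1,1).

The boundary map ∂_2: C_2 → C_1 sends each 2-simplex [p,q,r] to [q,r] − [p,r] + [p,q]. For instance
  ∂RTV = TV − RV + RT,
  ∂QSV = SV − QV + QS.
This gives a 18×12 integer matrix of rank 12; reducing to Smith normal form yields diagonal entries (1,1,1,1,1,1,1,1,1,1,1,2).

Reading off H_k = ker ∂_k / im ∂_{k+1}:

  H_0: rank C_0 − rank ∂_1 = 7 − 6 = 1, and the invariant factors of ∂_1 are all 1, so H_0 = Z.
  H_1: rank ker ∂_1 − rank ∂_2 = (18 − 6) − 12 = 0, and ∂_2 has invariant factor 2 > 1, so H_1 = Z/2.
  H_2: rank ker ∂_2 − rank ∂_3 = (12 − 12) − 0 = 0, and there is no ∂_3, so H_2 = 0.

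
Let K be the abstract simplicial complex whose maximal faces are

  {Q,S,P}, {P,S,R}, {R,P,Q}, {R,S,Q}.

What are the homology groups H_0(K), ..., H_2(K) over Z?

Order the vertices as P < Q < R < S. Listing each simplex with vertices in this order, K has dimension 2 with simplices:

  0-simplices (4): P, Q, R, S
  1-simplices (6): PQ, PR, PS, QR, QS, RS
  2-simplices (4): PQR, PQS, PRS, QRS

giving chain groups C_0 ≅ Z^4, C_1 ≅ Z^6, C_2 ≅ Z^4.

The boundary map ∂_1: C_1 → C_0 is given by ∂[p,q] = [q] − [p]. For instance
  ∂PR = R − P.
As a 4×6 matrix over Z this has rank 3, with invariant factors (1,1,1).

∂_2: C_2 → C_1 maps a triangle to the signed sum of its edges. For instance
  ∂QRS = RS − QS + QR,
  ∂PQR = QR − PR + PQ.
The resulting 6×4 matrix has rank 3, and its Smith normal form has invariant factors (1,1,1).

Computing H_k = (kernel of ∂_k) / (image of ∂_{k+1}):

  H_0: rank C_0 − rank ∂_1 = 4 − 3 = 1, and the invariant factors of ∂_1 are all 1, so H_0 = Z.
  H_1: rank ker ∂_1 − rank ∂_2 = (6 − 3) − 3 = 0, and the invariant factors of ∂_2 are all 1, so H_1 = 0.
  H_2: rank ker ∂_2 − rank ∂_3 = (4 − 3) − 0 = 1, and there is no ∂_3, so H_2 = Z.

As a check, the Euler characteristic is 4 − 6 + 4 = 2, which agrees with 1 − 0 + 1 = 2.

H_0 = Z,  H_1 = 0,  H_2 = Z.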